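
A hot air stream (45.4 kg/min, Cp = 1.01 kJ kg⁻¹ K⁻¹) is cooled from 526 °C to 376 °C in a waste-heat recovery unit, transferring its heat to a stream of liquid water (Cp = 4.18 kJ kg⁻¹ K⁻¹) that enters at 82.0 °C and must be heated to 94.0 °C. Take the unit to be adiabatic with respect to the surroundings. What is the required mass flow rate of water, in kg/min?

Heat released by hot stream: Q = 45.4 × 1.01 × (526 − 376) = 6878.1 kJ/min
Energy balance on cold side (adiabatic exchanger): Q = ṁ_c·Cp_c·(T_c,out − T_c,in)
ṁ_c = 6878.1 / [4.18 × (94.0 − 82.0)] = 137.12 kg/min

ṁ_c = 137 kg/min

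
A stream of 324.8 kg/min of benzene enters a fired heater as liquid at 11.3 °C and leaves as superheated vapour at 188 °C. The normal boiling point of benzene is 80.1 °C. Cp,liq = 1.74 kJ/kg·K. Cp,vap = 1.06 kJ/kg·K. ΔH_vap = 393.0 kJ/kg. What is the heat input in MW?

Q = 3.39 MW

liquid 11.3→80.1 °C: 119.71 kJ/kg
vaporisation at 80.1 °C: 393 kJ/kg
vapour 80.1→188 °C: 114.37 kJ/kg
Δh = 119.71 + 393 + 114.37 = 627.09 kJ/kg
Q = ṁ·Δh = 324.8 kg/min × 627.09 kJ/kg = 203680 kJ/min
|Q| = 3394.6 kW = 3.3946 MW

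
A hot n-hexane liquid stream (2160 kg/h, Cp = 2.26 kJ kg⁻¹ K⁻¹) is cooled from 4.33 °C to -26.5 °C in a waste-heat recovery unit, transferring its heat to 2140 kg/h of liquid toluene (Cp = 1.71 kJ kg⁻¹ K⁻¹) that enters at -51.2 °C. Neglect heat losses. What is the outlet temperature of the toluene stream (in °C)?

Heat released by hot stream: Q = 2160 × 2.26 × (4.33 − -26.5) = 150500 kJ/h
Energy balance on cold side (adiabatic exchanger): Q = ṁ_c·Cp_c·(T_c,out − T_c,in)
T_c,out = -51.2 + 150500/(2140 × 1.71) = -10.073 °C

T_c,out = -10.1 °C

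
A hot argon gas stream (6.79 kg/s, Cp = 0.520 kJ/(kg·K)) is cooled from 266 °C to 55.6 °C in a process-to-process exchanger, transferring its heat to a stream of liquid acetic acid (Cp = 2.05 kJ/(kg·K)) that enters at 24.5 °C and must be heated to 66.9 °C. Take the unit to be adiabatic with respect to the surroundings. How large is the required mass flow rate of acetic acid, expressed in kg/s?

ṁ_c = 8.55 kg/s

Heat released by hot stream: Q = 6.79 × 0.520 × (266 − 55.6) = 742.88 kJ/s
Energy balance on cold side (adiabatic exchanger): Q = ṁ_c·Cp_c·(T_c,out − T_c,in)
ṁ_c = 742.88 / [2.05 × (66.9 − 24.5)] = 8.5467 kg/s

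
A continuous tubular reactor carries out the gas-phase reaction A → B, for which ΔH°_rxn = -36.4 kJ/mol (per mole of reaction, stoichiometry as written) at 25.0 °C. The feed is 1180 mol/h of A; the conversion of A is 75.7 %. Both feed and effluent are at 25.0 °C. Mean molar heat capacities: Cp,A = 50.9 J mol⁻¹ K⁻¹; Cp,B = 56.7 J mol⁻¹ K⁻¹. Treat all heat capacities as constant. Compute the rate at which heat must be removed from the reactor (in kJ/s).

Extent of reaction ξ = 0.757 × 1180 = 893.26 mol/h
Reaction term: ξ·ΔH°_rxn = 893.26 × -36.4 = -32515 kJ/h
Q = ΔH = -32515 kJ/h = -9.0319 kW
Heat removed = 9.0319 kJ/s

Q_out = 9.03 kJ/s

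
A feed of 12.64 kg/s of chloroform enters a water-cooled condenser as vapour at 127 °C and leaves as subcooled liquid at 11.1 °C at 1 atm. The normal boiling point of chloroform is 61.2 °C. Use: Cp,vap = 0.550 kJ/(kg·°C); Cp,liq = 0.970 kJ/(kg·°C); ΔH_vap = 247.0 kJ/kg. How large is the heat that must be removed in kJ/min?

vapour 127→61.2 °C: -36.19 kJ/kg
condensation at 61.2 °C: -247 kJ/kg
liquid 61.2→11.1 °C: -48.597 kJ/kg
Δh = -36.19 + -247 + -48.597 = -331.79 kJ/kg
Q = ṁ·Δh = 12.64 kg/s × -331.79 kJ/kg = -4193.8 kJ/s
|Q| = 4193.8 kW = 251630 kJ/min

Q_c = 252000 kJ/min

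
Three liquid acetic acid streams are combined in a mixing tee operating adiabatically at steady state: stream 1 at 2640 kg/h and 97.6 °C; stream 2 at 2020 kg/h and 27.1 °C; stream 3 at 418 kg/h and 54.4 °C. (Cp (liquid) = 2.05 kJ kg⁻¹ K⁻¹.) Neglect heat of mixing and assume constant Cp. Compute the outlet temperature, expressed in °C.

Adiabatic, steady state ⇒ Σ ṁᵢCp,ᵢ(T_out − Tᵢ) = 0
Σ ṁᵢCp,ᵢTᵢ = 2640×2.05×97.6 + 2020×2.05×27.1 + 418×2.05×54.4 = 687050
Σ ṁᵢCp,ᵢ = 2640×2.05 + 2020×2.05 + 418×2.05 = 10410
T_out = 687050 / 10410 = 65.999 °C

T_out = 66.0 °C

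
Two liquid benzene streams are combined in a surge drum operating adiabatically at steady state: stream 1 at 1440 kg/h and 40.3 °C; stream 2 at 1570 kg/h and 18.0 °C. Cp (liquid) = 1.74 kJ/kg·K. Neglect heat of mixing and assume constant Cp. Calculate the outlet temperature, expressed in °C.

Adiabatic, steady state ⇒ Σ ṁᵢCp,ᵢ(T_out − Tᵢ) = 0
T_out = Σ ṁᵢCp,ᵢTᵢ / Σ ṁᵢCp,ᵢ
      = 150150 / 5237.4 = 28.668 °C

T_out = 28.7 °C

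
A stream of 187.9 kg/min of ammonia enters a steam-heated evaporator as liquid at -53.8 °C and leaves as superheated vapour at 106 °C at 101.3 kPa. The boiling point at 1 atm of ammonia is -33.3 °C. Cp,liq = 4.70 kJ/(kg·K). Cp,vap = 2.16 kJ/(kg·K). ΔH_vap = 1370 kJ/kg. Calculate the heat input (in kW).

Q = 5530 kW

liquid -53.8→-33.3 °C: 96.35 kJ/kg
vaporisation at -33.3 °C: 1370 kJ/kg
vapour -33.3→106 °C: 300.89 kJ/kg
Δh = 96.35 + 1370 + 300.89 = 1767.2 kJ/kg
Q = ṁ·Δh = 187.9 kg/min × 1767.2 kJ/kg = 332060 kJ/min
|Q| = 5534.4 kW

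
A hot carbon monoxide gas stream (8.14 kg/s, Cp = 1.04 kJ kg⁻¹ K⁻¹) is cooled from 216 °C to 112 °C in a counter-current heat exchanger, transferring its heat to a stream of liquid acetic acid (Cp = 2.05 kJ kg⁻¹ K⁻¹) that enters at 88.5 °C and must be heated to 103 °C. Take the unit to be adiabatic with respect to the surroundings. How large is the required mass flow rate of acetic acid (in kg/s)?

ṁ_c = 29.6 kg/s

Heat released by hot stream: Q = 8.14 × 1.04 × (216 − 112) = 880.42 kJ/s
Energy balance on cold side (adiabatic exchanger): Q = ṁ_c·Cp_c·(T_c,out − T_c,in)
ṁ_c = 880.42 / [2.05 × (103 − 88.5)] = 29.619 kg/s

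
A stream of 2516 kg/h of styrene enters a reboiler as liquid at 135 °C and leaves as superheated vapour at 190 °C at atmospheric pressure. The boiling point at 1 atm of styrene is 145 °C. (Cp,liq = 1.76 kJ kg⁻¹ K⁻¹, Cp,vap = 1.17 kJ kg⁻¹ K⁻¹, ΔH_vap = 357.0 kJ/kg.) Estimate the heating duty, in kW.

Q = 299 kW

liquid 135→145 °C: 17.6 kJ/kg
vaporisation at 145 °C: 357 kJ/kg
vapour 145→190 °C: 52.65 kJ/kg
Δh = 17.6 + 357 + 52.65 = 427.25 kJ/kg
Q = ṁ·Δh = 2516 kg/h × 427.25 kJ/kg = 1.075e+06 kJ/h
|Q| = 298.6 kW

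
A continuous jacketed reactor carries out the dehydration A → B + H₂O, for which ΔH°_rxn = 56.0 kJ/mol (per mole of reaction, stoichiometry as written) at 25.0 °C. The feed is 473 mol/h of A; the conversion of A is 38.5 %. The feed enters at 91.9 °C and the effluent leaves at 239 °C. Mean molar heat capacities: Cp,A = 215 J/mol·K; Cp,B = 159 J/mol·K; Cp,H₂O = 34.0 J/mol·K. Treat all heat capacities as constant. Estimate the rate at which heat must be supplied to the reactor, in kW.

Extent of reaction ξ = 0.385 × 473 = 182.11 mol/h
Reaction term: ξ·ΔH°_rxn = 182.11 × 56.0 = 10198 kJ/h
Sensible, feed 91.9→25 °C: -6803.4 kJ/h
Outlet flows (mol/h): A 290.89, B 182.11, H₂O 182.11
Sensible, products 25→239 °C: 20905 kJ/h
Q = ΔH = 24300 kJ/h = 6.75 kW
Heat supplied = 6.75 kW

Q_in = 6.75 kW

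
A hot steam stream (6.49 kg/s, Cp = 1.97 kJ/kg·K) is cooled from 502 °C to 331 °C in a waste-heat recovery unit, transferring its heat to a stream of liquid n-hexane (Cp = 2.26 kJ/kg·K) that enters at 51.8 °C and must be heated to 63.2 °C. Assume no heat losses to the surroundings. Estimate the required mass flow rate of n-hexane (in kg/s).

ṁ_c = 84.9 kg/s

Heat released by hot stream: Q = 6.49 × 1.97 × (502 − 331) = 2186.3 kJ/s
Energy balance on cold side (adiabatic exchanger): Q = ṁ_c·Cp_c·(T_c,out − T_c,in)
ṁ_c = 2186.3 / [2.26 × (63.2 − 51.8)] = 84.858 kg/s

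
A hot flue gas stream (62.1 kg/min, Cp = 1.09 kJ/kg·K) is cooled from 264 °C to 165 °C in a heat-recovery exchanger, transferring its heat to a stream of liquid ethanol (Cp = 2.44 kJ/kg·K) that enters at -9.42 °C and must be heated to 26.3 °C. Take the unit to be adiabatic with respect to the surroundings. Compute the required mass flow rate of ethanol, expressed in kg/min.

ṁ_c = 76.9 kg/min

Heat released by hot stream: Q = 62.1 × 1.09 × (264 − 165) = 6701.2 kJ/min
Energy balance on cold side (adiabatic exchanger): Q = ṁ_c·Cp_c·(T_c,out − T_c,in)
ṁ_c = 6701.2 / [2.44 × (26.3 − -9.42)] = 76.887 kg/min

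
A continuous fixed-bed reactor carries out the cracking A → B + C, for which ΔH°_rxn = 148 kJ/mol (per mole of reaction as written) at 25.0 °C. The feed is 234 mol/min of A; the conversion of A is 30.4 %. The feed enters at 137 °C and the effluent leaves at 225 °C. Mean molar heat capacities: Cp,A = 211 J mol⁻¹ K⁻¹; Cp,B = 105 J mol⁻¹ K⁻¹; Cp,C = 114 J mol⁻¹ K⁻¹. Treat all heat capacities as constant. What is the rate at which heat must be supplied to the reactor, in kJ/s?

Q_in = 250 kJ/s

Extent of reaction ξ = 0.304 × 234 = 71.136 mol/min
Reaction term: ξ·ΔH°_rxn = 71.136 × 148 = 10528 kJ/min
Sensible, feed 137→25 °C: -5529.9 kJ/min
Outlet flows (mol/min): A 162.86, B 71.136, C 71.136
Sensible, products 25→225 °C: 9988.6 kJ/min
Q = ΔH = 14987 kJ/min = 249.78 kW
Heat supplied = 249.78 kJ/s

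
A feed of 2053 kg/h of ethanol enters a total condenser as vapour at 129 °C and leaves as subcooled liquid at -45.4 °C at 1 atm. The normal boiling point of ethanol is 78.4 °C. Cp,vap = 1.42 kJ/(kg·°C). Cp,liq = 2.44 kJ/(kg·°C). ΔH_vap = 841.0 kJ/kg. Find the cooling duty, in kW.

vapour 129→78.4 °C: -71.852 kJ/kg
condensation at 78.4 °C: -841 kJ/kg
liquid 78.4→-45.4 °C: -302.07 kJ/kg
Δh = -71.852 + -841 + -302.07 = -1214.9 kJ/kg
Q = ṁ·Δh = 2053 kg/h × -1214.9 kJ/kg = -2.4942e+06 kJ/h
|Q| = 692.84 kW

Q_c = 693 kW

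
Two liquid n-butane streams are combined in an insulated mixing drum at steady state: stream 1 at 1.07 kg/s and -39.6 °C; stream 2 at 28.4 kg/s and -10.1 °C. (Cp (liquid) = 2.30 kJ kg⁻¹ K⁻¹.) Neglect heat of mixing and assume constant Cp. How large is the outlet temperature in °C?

Adiabatic, steady state ⇒ Σ ṁᵢCp,ᵢ(T_out − Tᵢ) = 0
T_out = Σ ṁᵢCp,ᵢTᵢ / Σ ṁᵢCp,ᵢ
      = -757.19 / 67.781 = -11.171 °C

T_out = -11.2 °C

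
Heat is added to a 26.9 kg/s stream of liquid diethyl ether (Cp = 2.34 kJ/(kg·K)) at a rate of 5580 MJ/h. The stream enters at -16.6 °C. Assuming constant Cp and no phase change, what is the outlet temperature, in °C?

T_out = 8.02 °C

Q = 5580 MJ/h = 1550 kJ/s
ΔT = Q/(ṁ·Cp) = 1550/(26.9×2.34) = 24.624 K
T_out = -16.6 + 24.624 = 8.0243 °C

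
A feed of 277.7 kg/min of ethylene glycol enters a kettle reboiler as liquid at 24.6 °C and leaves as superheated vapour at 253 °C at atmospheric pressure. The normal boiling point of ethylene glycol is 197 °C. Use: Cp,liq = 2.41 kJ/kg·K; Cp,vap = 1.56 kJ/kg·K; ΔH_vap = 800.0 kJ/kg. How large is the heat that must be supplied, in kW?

Q = 6030 kW

liquid 24.6→197 °C: 415.48 kJ/kg
vaporisation at 197 °C: 800 kJ/kg
vapour 197→253 °C: 87.36 kJ/kg
Δh = 415.48 + 800 + 87.36 = 1302.8 kJ/kg
Q = ṁ·Δh = 277.7 kg/min × 1302.8 kJ/kg = 361800 kJ/min
|Q| = 6030 kW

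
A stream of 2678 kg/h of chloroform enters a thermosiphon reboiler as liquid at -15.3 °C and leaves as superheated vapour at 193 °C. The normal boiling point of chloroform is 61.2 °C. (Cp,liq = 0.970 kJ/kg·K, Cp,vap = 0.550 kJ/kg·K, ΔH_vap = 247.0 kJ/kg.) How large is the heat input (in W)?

liquid -15.3→61.2 °C: 74.205 kJ/kg
vaporisation at 61.2 °C: 247 kJ/kg
vapour 61.2→193 °C: 72.49 kJ/kg
Δh = 74.205 + 247 + 72.49 = 393.69 kJ/kg
Q = ṁ·Δh = 2678 kg/h × 393.69 kJ/kg = 1.0543e+06 kJ/h
|Q| = 292.87 kW = 292870 W

Q = 293000 W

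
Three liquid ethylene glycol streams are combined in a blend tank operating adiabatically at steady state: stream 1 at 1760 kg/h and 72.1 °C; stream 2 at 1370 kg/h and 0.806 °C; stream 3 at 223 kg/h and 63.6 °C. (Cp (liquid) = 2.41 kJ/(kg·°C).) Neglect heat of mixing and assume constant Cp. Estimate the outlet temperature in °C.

T_out = 42.4 °C

No heat crosses the boundary, so H_out = H_in.
T_out = Σ ṁᵢCp,ᵢTᵢ / Σ ṁᵢCp,ᵢ
      = 342660 / 8080.7 = 42.405 °C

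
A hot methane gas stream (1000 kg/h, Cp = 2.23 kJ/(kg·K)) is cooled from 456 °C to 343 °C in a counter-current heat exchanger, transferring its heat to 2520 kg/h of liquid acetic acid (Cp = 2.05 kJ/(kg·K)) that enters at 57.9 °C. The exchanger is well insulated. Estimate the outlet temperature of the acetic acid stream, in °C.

Heat released by hot stream: Q = 1000 × 2.23 × (456 − 343) = 251990 kJ/h
Energy balance on cold side (adiabatic exchanger): Q = ṁ_c·Cp_c·(T_c,out − T_c,in)
T_c,out = 57.9 + 251990/(2520 × 2.05) = 106.68 °C

T_c,out = 107 °C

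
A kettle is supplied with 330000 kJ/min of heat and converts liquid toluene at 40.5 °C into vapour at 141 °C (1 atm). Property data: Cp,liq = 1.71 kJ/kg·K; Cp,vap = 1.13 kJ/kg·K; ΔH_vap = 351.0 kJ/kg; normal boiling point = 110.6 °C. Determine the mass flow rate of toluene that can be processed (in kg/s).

Δh = 1.71×(110.6−40.5) + 351.0 + 1.13×(141−110.6) = 505.22 kJ/kg
Q = 330000 kJ/min = 5500 kJ/s = 5500 kJ/s
ṁ = Q/Δh = 5500 / 505.22 = 10.886 kg/s

ṁ = 10.9 kg/s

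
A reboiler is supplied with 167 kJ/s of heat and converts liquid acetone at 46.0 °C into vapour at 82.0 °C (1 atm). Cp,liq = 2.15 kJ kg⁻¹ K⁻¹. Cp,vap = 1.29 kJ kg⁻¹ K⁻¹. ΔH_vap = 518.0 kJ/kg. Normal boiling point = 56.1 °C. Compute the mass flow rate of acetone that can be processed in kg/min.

Δh = 2.15×(56.1−46.0) + 518.0 + 1.29×(82.0−56.1) = 573.13 kJ/kg
Q = 167 kJ/s = 167 kJ/s = 10020 kJ/min
ṁ = Q/Δh = 10020 / 573.13 = 17.483 kg/min

ṁ = 17.5 kg/min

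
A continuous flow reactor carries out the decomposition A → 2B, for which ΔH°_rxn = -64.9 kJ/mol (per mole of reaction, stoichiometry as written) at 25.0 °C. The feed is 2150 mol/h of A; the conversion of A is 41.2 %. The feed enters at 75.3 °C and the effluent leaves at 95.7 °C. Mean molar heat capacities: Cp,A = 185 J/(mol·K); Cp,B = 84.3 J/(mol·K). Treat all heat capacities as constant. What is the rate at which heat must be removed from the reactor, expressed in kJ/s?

Q_out = 14.0 kJ/s

Extent of reaction ξ = 0.412 × 2150 = 885.8 mol/h
Reaction term: ξ·ΔH°_rxn = 885.8 × -64.9 = -57488 kJ/h
Sensible, feed 75.3→25 °C: -20007 kJ/h
Outlet flows (mol/h): A 1264.2, B 1771.6
Sensible, products 25→95.7 °C: 27094 kJ/h
Q = ΔH = -50401 kJ/h = -14 kW
Heat removed = 14 kJ/s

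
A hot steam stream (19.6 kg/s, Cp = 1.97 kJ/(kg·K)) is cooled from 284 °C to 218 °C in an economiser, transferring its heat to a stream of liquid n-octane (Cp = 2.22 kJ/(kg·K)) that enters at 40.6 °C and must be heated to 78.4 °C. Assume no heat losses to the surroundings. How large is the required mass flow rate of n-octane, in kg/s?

ṁ_c = 30.4 kg/s

Heat released by hot stream: Q = 19.6 × 1.97 × (284 − 218) = 2548.4 kJ/s
Energy balance on cold side (adiabatic exchanger): Q = ṁ_c·Cp_c·(T_c,out − T_c,in)
ṁ_c = 2548.4 / [2.22 × (78.4 − 40.6)] = 30.368 kg/s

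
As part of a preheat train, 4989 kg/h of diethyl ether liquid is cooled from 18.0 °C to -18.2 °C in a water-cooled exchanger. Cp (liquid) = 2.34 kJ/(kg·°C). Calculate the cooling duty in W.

Q = ṁ·Cp·ΔT = 4989 × 2.34 × (-18.2 − 18.0) = -422610 kJ/h
Converting: 422610 / 3600 s = 117.39 kW
Cooling duty = 117390 W

Q_c = 117000 W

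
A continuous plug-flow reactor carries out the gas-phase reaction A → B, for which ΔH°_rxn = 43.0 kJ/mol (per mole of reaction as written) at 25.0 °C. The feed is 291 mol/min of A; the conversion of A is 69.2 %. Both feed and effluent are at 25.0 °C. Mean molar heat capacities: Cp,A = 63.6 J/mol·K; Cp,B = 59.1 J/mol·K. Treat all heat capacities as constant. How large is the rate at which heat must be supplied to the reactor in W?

Extent of reaction ξ = 0.692 × 291 = 201.37 mol/min
Reaction term: ξ·ΔH°_rxn = 201.37 × 43.0 = 8659 kJ/min
Q = ΔH = 8659 kJ/min = 144.32 kW
Heat supplied = 144320 W

Q_in = 144000 W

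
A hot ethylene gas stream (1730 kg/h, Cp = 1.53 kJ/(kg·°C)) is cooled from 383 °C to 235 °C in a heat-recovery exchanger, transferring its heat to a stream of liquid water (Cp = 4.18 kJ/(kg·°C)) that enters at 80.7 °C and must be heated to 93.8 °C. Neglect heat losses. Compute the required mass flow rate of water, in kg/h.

ṁ_c = 7150 kg/h

Heat released by hot stream: Q = 1730 × 1.53 × (383 − 235) = 391740 kJ/h
Energy balance on cold side (adiabatic exchanger): Q = ṁ_c·Cp_c·(T_c,out − T_c,in)
ṁ_c = 391740 / [4.18 × (93.8 − 80.7)] = 7154 kg/h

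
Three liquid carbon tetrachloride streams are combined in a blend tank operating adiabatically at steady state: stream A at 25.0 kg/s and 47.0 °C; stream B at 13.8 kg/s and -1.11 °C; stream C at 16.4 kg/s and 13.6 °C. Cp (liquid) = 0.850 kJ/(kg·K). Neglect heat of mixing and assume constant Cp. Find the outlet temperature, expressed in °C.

T_out = 25.0 °C

No heat crosses the boundary, so H_out = H_in.
Σ ṁᵢCp,ᵢTᵢ = 25.0×0.850×47.0 + 13.8×0.850×-1.11 + 16.4×0.850×13.6 = 1175.3
Σ ṁᵢCp,ᵢ = 25.0×0.850 + 13.8×0.850 + 16.4×0.850 = 46.92
T_out = 1175.3 / 46.92 = 25.049 °C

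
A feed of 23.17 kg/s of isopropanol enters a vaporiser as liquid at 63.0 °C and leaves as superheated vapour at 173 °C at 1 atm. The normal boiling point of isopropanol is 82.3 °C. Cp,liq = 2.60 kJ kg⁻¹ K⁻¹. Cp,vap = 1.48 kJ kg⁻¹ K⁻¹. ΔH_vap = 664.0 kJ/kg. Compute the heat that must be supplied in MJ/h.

liquid 63.0→82.3 °C: 50.18 kJ/kg
vaporisation at 82.3 °C: 664 kJ/kg
vapour 82.3→173 °C: 134.24 kJ/kg
Δh = 50.18 + 664 + 134.24 = 848.42 kJ/kg
Q = ṁ·Δh = 23.17 kg/s × 848.42 kJ/kg = 19658 kJ/s
|Q| = 19658 kW = 70768 MJ/h

Q = 70800 MJ/h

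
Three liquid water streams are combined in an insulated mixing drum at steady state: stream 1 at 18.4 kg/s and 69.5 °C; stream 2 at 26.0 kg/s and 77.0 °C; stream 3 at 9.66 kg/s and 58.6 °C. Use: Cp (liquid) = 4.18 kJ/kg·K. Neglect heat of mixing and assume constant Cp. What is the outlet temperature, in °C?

Energy balance with Q = 0: Σ ṁᵢCp,ᵢ(T_out − Tᵢ) = 0
T_out = Σ ṁᵢCp,ᵢTᵢ / Σ ṁᵢCp,ᵢ
      = 16080 / 225.97 = 71.159 °C

T_out = 71.2 °C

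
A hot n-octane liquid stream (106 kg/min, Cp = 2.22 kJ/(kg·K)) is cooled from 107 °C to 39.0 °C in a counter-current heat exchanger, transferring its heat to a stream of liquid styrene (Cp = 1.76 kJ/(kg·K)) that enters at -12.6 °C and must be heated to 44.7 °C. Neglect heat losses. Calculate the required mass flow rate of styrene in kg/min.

Heat released by hot stream: Q = 106 × 2.22 × (107 − 39.0) = 16002 kJ/min
Energy balance on cold side (adiabatic exchanger): Q = ṁ_c·Cp_c·(T_c,out − T_c,in)
ṁ_c = 16002 / [1.76 × (44.7 − -12.6)] = 158.67 kg/min

ṁ_c = 159 kg/min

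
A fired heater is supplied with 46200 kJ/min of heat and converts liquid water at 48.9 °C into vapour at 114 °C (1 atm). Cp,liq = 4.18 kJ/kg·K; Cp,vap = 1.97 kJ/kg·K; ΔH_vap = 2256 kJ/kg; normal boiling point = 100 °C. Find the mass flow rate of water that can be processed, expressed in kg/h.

ṁ = 1110 kg/h

Δh = 4.18×(100−48.9) + 2256 + 1.97×(114−100) = 2497.2 kJ/kg
Q = 46200 kJ/min = 770 kJ/s = 2.772e+06 kJ/h
ṁ = Q/Δh = 2.772e+06 / 2497.2 = 1110.1 kg/h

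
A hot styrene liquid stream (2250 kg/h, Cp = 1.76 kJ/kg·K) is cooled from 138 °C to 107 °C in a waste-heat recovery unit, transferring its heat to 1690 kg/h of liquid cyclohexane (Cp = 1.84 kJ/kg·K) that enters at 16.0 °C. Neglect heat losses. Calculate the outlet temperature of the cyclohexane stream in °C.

T_c,out = 55.5 °C

Heat released by hot stream: Q = 2250 × 1.76 × (138 − 107) = 122760 kJ/h
Energy balance on cold side (adiabatic exchanger): Q = ṁ_c·Cp_c·(T_c,out − T_c,in)
T_c,out = 16.0 + 122760/(1690 × 1.84) = 55.478 °C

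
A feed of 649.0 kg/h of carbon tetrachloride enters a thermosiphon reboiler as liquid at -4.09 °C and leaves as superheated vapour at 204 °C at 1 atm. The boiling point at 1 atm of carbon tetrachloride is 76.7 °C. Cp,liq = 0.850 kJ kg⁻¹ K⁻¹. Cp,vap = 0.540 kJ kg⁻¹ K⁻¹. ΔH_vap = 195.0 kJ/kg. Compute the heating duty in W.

Q = 59900 W

liquid -4.09→76.7 °C: 68.672 kJ/kg
vaporisation at 76.7 °C: 195 kJ/kg
vapour 76.7→204 °C: 68.742 kJ/kg
Δh = 68.672 + 195 + 68.742 = 332.41 kJ/kg
Q = ṁ·Δh = 649.0 kg/h × 332.41 kJ/kg = 215740 kJ/h
|Q| = 59.927 kW = 59927 W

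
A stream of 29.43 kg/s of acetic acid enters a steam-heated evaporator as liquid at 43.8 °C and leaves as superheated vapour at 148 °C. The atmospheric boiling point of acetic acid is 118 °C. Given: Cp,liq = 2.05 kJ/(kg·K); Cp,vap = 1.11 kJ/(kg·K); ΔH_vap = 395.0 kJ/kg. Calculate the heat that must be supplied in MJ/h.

liquid 43.8→118 °C: 152.11 kJ/kg
vaporisation at 118 °C: 395 kJ/kg
vapour 118→148 °C: 33.3 kJ/kg
Δh = 152.11 + 395 + 33.3 = 580.41 kJ/kg
Q = ṁ·Δh = 29.43 kg/s × 580.41 kJ/kg = 17081 kJ/s
|Q| = 17081 kW = 61493 MJ/h

Q = 61500 MJ/h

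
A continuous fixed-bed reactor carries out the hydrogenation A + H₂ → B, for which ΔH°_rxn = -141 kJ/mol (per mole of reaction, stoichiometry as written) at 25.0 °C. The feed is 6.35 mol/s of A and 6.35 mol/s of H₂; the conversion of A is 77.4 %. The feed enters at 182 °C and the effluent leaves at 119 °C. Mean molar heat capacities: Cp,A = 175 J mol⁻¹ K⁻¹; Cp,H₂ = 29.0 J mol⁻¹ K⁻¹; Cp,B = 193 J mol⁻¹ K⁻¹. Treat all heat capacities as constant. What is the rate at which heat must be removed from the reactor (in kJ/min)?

Extent of reaction ξ = 0.774 × 6.35 = 4.9149 mol/s
Reaction term: ξ·ΔH°_rxn = 4.9149 × -141 = -693 kJ/s
Sensible, feed 182→25 °C: -203.38 kJ/s
Outlet flows (mol/s): A 1.4351, H₂ 1.4351, B 4.9149
Sensible, products 25→119 °C: 116.69 kJ/s
Q = ΔH = -779.69 kJ/s = -779.69 kW
Heat removed = 46782 kJ/min

Q_out = 46800 kJ/min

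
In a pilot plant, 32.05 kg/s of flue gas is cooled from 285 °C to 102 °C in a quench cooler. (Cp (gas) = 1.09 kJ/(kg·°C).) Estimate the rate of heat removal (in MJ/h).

Q_c = 23000 MJ/h

Q = ṁ·Cp·ΔT = 32.05 × 1.09 × (102 − 285) = -6393 kJ/s
Cooling duty = 23015 MJ/h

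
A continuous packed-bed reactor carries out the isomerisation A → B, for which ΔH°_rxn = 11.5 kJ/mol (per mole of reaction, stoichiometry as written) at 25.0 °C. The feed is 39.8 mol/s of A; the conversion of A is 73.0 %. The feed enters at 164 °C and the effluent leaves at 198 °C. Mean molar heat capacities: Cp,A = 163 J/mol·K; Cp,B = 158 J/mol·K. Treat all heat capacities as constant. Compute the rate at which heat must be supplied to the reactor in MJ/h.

Extent of reaction ξ = 0.730 × 39.8 = 29.054 mol/s
Reaction term: ξ·ΔH°_rxn = 29.054 × 11.5 = 334.12 kJ/s
Sensible, feed 164→25 °C: -901.75 kJ/s
Outlet flows (mol/s): A 10.746, B 29.054
Sensible, products 25→198 °C: 1097.2 kJ/s
Q = ΔH = 529.56 kJ/s = 529.56 kW
Heat supplied = 1906.4 MJ/h

Q_in = 1910 MJ/h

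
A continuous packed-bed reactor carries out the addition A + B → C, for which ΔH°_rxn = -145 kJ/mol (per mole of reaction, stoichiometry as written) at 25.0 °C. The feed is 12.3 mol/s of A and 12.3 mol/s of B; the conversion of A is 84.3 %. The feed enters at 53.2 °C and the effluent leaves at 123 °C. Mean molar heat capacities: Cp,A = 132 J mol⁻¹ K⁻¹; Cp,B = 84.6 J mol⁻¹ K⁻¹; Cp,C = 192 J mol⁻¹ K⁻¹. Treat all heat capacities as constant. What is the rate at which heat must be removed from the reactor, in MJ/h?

Extent of reaction ξ = 0.843 × 12.3 = 10.369 mol/s
Reaction term: ξ·ΔH°_rxn = 10.369 × -145 = -1503.5 kJ/s
Sensible, feed 53.2→25 °C: -75.13 kJ/s
Outlet flows (mol/s): A 1.9311, B 1.9311, C 10.369
Sensible, products 25→123 °C: 236.09 kJ/s
Q = ΔH = -1342.5 kJ/s = -1342.5 kW
Heat removed = 4833.1 MJ/h

Q_out = 4830 MJ/h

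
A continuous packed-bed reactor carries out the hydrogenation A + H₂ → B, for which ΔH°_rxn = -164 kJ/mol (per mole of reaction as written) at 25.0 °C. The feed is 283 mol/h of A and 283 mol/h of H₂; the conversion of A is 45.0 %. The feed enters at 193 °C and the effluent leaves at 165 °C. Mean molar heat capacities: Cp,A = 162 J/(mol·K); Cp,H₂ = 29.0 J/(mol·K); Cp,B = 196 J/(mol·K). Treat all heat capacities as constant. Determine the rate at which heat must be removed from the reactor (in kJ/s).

Q_out = 6.20 kJ/s

Extent of reaction ξ = 0.450 × 283 = 127.35 mol/h
Reaction term: ξ·ΔH°_rxn = 127.35 × -164 = -20885 kJ/h
Sensible, feed 193→25 °C: -9080.9 kJ/h
Outlet flows (mol/h): A 155.65, H₂ 155.65, B 127.35
Sensible, products 25→165 °C: 7656.6 kJ/h
Q = ΔH = -22310 kJ/h = -6.1971 kW
Heat removed = 6.1971 kJ/s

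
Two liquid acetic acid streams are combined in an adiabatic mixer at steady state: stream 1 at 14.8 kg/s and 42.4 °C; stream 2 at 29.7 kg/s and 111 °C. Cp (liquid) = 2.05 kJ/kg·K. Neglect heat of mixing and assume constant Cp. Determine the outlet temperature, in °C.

T_out = 88.2 °C

Adiabatic, steady state ⇒ Σ ṁᵢCp,ᵢ(T_out − Tᵢ) = 0
Σ ṁᵢCp,ᵢTᵢ = 14.8×2.05×42.4 + 29.7×2.05×111 = 8044.7
Σ ṁᵢCp,ᵢ = 14.8×2.05 + 29.7×2.05 = 91.225
T_out = 8044.7 / 91.225 = 88.185 °C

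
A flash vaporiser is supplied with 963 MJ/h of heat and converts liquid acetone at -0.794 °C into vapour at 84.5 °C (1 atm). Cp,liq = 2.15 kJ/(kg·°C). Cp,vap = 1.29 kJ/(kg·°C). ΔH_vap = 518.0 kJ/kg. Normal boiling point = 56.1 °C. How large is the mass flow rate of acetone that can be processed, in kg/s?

ṁ = 0.395 kg/s

Δh = 2.15×(56.1−-0.794) + 518.0 + 1.29×(84.5−56.1) = 676.96 kJ/kg
Q = 963 MJ/h = 267.5 kJ/s = 267.5 kJ/s
ṁ = Q/Δh = 267.5 / 676.96 = 0.39515 kg/s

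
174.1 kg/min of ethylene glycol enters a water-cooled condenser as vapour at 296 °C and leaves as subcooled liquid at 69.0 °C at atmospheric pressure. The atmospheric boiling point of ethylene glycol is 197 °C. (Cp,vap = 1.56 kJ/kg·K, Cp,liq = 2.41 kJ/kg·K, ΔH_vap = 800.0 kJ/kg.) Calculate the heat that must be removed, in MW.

vapour 296→197 °C: -154.44 kJ/kg
condensation at 197 °C: -800 kJ/kg
liquid 197→69.0 °C: -308.48 kJ/kg
Δh = -154.44 + -800 + -308.48 = -1262.9 kJ/kg
Q = ṁ·Δh = 174.1 kg/min × -1262.9 kJ/kg = -219870 kJ/min
|Q| = 3664.6 kW = 3.6646 MW

Q_c = 3.66 MW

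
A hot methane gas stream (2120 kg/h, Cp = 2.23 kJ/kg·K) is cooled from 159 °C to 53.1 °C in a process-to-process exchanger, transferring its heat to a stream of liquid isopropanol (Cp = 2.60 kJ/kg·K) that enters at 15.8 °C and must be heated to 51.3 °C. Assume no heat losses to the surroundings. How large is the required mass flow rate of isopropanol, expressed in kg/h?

Heat released by hot stream: Q = 2120 × 2.23 × (159 − 53.1) = 500650 kJ/h
Energy balance on cold side (adiabatic exchanger): Q = ṁ_c·Cp_c·(T_c,out − T_c,in)
ṁ_c = 500650 / [2.60 × (51.3 − 15.8)] = 5424.2 kg/h

ṁ_c = 5420 kg/h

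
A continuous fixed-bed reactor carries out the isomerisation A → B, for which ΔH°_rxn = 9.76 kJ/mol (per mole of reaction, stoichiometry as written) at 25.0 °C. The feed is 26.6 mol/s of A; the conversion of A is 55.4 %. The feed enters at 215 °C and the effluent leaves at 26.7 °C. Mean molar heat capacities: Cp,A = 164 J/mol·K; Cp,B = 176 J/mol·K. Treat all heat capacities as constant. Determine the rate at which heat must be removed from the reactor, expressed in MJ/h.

Extent of reaction ξ = 0.554 × 26.6 = 14.736 mol/s
Reaction term: ξ·ΔH°_rxn = 14.736 × 9.76 = 143.83 kJ/s
Sensible, feed 215→25 °C: -828.86 kJ/s
Outlet flows (mol/s): A 11.864, B 14.736
Sensible, products 25→26.7 °C: 7.7167 kJ/s
Q = ΔH = -677.31 kJ/s = -677.31 kW
Heat removed = 2438.3 MJ/h

Q_out = 2440 MJ/h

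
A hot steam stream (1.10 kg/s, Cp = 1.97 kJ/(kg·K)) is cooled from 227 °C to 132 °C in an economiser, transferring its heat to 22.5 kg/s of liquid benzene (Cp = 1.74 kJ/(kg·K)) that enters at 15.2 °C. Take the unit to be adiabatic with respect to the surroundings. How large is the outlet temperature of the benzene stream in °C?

T_c,out = 20.5 °C

Heat released by hot stream: Q = 1.10 × 1.97 × (227 − 132) = 205.87 kJ/s
Energy balance on cold side (adiabatic exchanger): Q = ṁ_c·Cp_c·(T_c,out − T_c,in)
T_c,out = 15.2 + 205.87/(22.5 × 1.74) = 20.458 °C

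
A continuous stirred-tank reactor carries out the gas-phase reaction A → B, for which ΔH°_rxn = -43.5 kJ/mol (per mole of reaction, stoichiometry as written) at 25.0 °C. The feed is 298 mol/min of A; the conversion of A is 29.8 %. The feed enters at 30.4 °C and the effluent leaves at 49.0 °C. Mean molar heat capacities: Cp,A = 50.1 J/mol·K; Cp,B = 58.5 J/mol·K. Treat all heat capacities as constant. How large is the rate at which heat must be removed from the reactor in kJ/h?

Extent of reaction ξ = 0.298 × 298 = 88.804 mol/min
Reaction term: ξ·ΔH°_rxn = 88.804 × -43.5 = -3863 kJ/min
Sensible, feed 30.4→25 °C: -80.621 kJ/min
Outlet flows (mol/min): A 209.2, B 88.804
Sensible, products 25→49.0 °C: 376.22 kJ/min
Q = ΔH = -3567.4 kJ/min = -59.456 kW
Heat removed = 214040 kJ/h

Q_out = 214000 kJ/h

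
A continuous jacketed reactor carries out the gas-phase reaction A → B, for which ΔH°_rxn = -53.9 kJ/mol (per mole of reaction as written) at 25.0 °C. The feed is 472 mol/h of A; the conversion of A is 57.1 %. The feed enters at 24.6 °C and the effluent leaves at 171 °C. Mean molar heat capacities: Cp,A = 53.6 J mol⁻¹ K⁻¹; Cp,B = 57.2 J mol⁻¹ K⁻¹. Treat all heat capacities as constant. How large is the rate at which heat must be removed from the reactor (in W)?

Extent of reaction ξ = 0.571 × 472 = 269.51 mol/h
Reaction term: ξ·ΔH°_rxn = 269.51 × -53.9 = -14527 kJ/h
Sensible, feed 24.6→25 °C: 10.12 kJ/h
Outlet flows (mol/h): A 202.49, B 269.51
Sensible, products 25→171 °C: 3835.3 kJ/h
Q = ΔH = -10681 kJ/h = -2.967 kW
Heat removed = 2967 W

Q_out = 2970 W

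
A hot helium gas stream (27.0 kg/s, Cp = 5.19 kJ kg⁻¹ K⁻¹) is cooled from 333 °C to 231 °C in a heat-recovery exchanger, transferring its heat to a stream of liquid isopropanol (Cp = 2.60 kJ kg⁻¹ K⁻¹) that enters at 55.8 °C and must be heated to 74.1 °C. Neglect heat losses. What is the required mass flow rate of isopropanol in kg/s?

Heat released by hot stream: Q = 27.0 × 5.19 × (333 − 231) = 14293 kJ/s
Energy balance on cold side (adiabatic exchanger): Q = ṁ_c·Cp_c·(T_c,out − T_c,in)
ṁ_c = 14293 / [2.60 × (74.1 − 55.8)] = 300.4 kg/s

ṁ_c = 300 kg/s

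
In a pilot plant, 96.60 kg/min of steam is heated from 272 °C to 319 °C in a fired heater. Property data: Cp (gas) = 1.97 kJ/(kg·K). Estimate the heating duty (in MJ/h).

Q = 537 MJ/h

Q = ṁ·Cp·ΔT = 96.60 × 1.97 × (319 − 272) = 8944.2 kJ/min
Converting: 8944.2 / 60 s = 149.07 kW
Heating duty = 536.65 MJ/h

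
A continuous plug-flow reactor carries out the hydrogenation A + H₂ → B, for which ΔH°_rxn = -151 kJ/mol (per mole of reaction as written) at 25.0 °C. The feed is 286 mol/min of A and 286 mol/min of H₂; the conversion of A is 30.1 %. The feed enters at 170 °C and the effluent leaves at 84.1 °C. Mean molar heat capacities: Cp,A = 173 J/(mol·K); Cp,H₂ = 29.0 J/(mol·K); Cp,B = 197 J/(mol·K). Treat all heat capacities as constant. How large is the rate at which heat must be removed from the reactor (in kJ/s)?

Extent of reaction ξ = 0.301 × 286 = 86.086 mol/min
Reaction term: ξ·ΔH°_rxn = 86.086 × -151 = -12999 kJ/min
Sensible, feed 170→25 °C: -8376.9 kJ/min
Outlet flows (mol/min): A 199.91, H₂ 199.91, B 86.086
Sensible, products 25→84.1 °C: 3388.9 kJ/min
Q = ΔH = -17987 kJ/min = -299.78 kW
Heat removed = 299.78 kJ/s

Q_out = 300 kJ/s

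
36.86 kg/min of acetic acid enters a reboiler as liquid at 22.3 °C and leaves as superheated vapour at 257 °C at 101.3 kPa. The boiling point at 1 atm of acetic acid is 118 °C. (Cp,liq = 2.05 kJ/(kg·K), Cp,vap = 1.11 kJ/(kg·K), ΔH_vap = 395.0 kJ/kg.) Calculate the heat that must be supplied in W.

Q = 458000 W

liquid 22.3→118 °C: 196.19 kJ/kg
vaporisation at 118 °C: 395 kJ/kg
vapour 118→257 °C: 154.29 kJ/kg
Δh = 196.19 + 395 + 154.29 = 745.48 kJ/kg
Q = ṁ·Δh = 36.86 kg/min × 745.48 kJ/kg = 27478 kJ/min
|Q| = 457.97 kW = 457970 W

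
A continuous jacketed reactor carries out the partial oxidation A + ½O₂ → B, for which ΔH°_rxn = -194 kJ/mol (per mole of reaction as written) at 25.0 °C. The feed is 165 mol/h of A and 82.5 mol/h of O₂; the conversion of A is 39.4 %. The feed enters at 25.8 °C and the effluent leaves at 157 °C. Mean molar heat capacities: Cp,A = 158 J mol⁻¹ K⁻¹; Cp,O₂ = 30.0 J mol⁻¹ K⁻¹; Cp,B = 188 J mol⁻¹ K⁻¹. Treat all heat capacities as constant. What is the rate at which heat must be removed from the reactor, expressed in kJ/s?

Q_out = 2.43 kJ/s

Extent of reaction ξ = 0.394 × 165 = 65.01 mol/h
Reaction term: ξ·ΔH°_rxn = 65.01 × -194 = -12612 kJ/h
Sensible, feed 25.8→25 °C: -22.836 kJ/h
Outlet flows (mol/h): A 99.99, O₂ 49.995, B 65.01
Sensible, products 25→157 °C: 3896.7 kJ/h
Q = ΔH = -8738.1 kJ/h = -2.4273 kW
Heat removed = 2.4273 kJ/s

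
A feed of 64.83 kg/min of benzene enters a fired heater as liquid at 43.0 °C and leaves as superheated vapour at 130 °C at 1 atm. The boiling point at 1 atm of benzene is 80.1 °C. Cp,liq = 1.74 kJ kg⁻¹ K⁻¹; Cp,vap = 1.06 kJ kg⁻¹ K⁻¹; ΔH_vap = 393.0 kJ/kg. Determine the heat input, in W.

liquid 43.0→80.1 °C: 64.554 kJ/kg
vaporisation at 80.1 °C: 393 kJ/kg
vapour 80.1→130 °C: 52.894 kJ/kg
Δh = 64.554 + 393 + 52.894 = 510.45 kJ/kg
Q = ṁ·Δh = 64.83 kg/min × 510.45 kJ/kg = 33092 kJ/min
|Q| = 551.54 kW = 551540 W

Q = 552000 W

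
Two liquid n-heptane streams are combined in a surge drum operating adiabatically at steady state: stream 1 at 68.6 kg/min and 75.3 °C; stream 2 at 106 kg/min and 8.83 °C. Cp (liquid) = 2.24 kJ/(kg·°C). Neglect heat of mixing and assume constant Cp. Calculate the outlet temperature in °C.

T_out = 34.9 °C

No heat crosses the boundary, so H_out = H_in.
T_out = Σ ṁᵢCp,ᵢTᵢ / Σ ṁᵢCp,ᵢ
      = 13667 / 391.1 = 34.946 °C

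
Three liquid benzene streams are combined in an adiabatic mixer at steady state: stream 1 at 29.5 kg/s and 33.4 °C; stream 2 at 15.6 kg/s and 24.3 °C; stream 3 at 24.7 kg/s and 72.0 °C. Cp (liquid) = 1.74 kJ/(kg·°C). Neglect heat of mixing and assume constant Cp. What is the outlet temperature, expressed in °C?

T_out = 45.0 °C

No heat crosses the boundary, so H_out = H_in.
Σ ṁᵢCp,ᵢTᵢ = 29.5×1.74×33.4 + 15.6×1.74×24.3 + 24.7×1.74×72.0 = 5468.4
Σ ṁᵢCp,ᵢ = 29.5×1.74 + 15.6×1.74 + 24.7×1.74 = 121.45
T_out = 5468.4 / 121.45 = 45.026 °C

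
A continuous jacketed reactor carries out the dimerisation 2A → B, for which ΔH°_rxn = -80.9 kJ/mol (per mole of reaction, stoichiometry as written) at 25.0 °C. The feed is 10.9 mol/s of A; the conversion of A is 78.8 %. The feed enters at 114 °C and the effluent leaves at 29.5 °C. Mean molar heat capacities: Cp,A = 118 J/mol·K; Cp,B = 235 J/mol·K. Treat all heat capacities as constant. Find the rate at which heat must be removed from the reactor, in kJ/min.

Q_out = 27400 kJ/min

Extent of reaction ξ = 0.788 × 10.9 / 2 = 4.2946 mol/s
Reaction term: ξ·ΔH°_rxn = 4.2946 × -80.9 = -347.43 kJ/s
Sensible, feed 114→25 °C: -114.47 kJ/s
Outlet flows (mol/s): A 2.3108, B 4.2946
Sensible, products 25→29.5 °C: 5.7686 kJ/s
Q = ΔH = -456.14 kJ/s = -456.14 kW
Heat removed = 27368 kJ/min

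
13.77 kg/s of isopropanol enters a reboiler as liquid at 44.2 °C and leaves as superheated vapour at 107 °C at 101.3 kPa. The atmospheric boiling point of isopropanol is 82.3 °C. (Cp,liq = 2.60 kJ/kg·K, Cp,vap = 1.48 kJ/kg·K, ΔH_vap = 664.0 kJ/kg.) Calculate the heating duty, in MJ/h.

liquid 44.2→82.3 °C: 99.06 kJ/kg
vaporisation at 82.3 °C: 664 kJ/kg
vapour 82.3→107 °C: 36.556 kJ/kg
Δh = 99.06 + 664 + 36.556 = 799.62 kJ/kg
Q = ṁ·Δh = 13.77 kg/s × 799.62 kJ/kg = 11011 kJ/s
|Q| = 11011 kW = 39639 MJ/h

Q = 39600 MJ/h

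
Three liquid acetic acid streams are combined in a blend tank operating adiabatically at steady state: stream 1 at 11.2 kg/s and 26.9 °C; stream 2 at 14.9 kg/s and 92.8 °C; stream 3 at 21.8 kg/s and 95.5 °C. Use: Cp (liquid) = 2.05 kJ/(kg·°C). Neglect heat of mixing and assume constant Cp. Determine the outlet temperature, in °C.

T_out = 78.6 °C

No heat crosses the boundary, so H_out = H_in.
Σ ṁᵢCp,ᵢTᵢ = 11.2×2.05×26.9 + 14.9×2.05×92.8 + 21.8×2.05×95.5 = 7720.1
Σ ṁᵢCp,ᵢ = 11.2×2.05 + 14.9×2.05 + 21.8×2.05 = 98.195
T_out = 7720.1 / 98.195 = 78.62 °C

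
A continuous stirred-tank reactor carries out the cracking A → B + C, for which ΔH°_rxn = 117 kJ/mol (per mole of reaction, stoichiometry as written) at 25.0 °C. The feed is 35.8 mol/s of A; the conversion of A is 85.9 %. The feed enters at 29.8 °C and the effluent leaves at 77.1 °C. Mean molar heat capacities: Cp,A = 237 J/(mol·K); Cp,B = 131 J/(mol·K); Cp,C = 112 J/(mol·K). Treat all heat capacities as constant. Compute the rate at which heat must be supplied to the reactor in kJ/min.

Extent of reaction ξ = 0.859 × 35.8 = 30.752 mol/s
Reaction term: ξ·ΔH°_rxn = 30.752 × 117 = 3598 kJ/s
Sensible, feed 29.8→25 °C: -40.726 kJ/s
Outlet flows (mol/s): A 5.0478, B 30.752, C 30.752
Sensible, products 25→77.1 °C: 451.66 kJ/s
Q = ΔH = 4008.9 kJ/s = 4008.9 kW
Heat supplied = 240540 kJ/min

Q_in = 241000 kJ/min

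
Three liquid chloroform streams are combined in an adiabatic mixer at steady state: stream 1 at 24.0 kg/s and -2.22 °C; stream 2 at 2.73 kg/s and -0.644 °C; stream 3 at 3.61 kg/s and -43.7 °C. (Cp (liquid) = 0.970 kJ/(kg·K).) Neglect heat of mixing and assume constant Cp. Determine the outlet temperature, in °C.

T_out = -7.01 °C

Energy balance with Q = 0: Σ ṁᵢCp,ᵢ(T_out − Tᵢ) = 0
Σ ṁᵢCp,ᵢTᵢ = 24.0×0.970×-2.22 + 2.73×0.970×-0.644 + 3.61×0.970×-43.7 = -206.41
Σ ṁᵢCp,ᵢ = 24.0×0.970 + 2.73×0.970 + 3.61×0.970 = 29.43
T_out = -206.41 / 29.43 = -7.0137 °C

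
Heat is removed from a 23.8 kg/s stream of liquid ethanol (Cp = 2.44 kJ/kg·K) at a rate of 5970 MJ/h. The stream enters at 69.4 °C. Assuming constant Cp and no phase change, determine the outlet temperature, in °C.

Q = 5970 MJ/h = 1658.3 kJ/s
ΔT = Q/(ṁ·Cp) = 1658.3/(23.8×2.44) = 28.557 K
T_out = 69.4 − 28.557 = 40.843 °C

T_out = 40.8 °C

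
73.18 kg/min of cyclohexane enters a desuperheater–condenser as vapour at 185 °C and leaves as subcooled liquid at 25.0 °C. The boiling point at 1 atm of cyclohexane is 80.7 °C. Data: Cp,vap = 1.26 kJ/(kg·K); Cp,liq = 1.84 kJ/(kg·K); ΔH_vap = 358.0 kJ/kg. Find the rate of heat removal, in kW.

Q_c = 722 kW

vapour 185→80.7 °C: -131.42 kJ/kg
condensation at 80.7 °C: -358 kJ/kg
liquid 80.7→25.0 °C: -102.49 kJ/kg
Δh = -131.42 + -358 + -102.49 = -591.91 kJ/kg
Q = ṁ·Δh = 73.18 kg/min × -591.91 kJ/kg = -43316 kJ/min
|Q| = 721.93 kW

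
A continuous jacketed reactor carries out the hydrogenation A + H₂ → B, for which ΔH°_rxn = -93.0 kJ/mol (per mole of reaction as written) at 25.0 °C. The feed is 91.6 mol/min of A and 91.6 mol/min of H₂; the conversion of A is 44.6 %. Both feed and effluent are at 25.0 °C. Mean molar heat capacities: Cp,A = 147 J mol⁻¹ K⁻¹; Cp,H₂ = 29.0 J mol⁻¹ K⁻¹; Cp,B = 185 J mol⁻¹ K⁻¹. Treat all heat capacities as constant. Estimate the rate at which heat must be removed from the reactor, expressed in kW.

Extent of reaction ξ = 0.446 × 91.6 = 40.854 mol/min
Reaction term: ξ·ΔH°_rxn = 40.854 × -93.0 = -3799.4 kJ/min
Q = ΔH = -3799.4 kJ/min = -63.323 kW
Heat removed = 63.323 kW

Q_out = 63.3 kW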